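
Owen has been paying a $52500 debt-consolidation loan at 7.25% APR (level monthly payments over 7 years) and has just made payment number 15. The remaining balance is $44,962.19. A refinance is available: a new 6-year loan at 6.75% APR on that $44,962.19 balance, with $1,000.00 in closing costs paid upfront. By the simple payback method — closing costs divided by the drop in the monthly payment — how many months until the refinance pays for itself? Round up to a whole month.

Current payment = 52,500 × 7.25%/12 / (1 − (1+0.0060417)^−84) = $798.80.
Refinanced payment = 44,962.19 × 0.0056250 / (1 − (1+0.0056250)^−72) = $761.17.
Monthly savings = $798.80 − $761.17 = $37.63.
Break-even = $1,000.00 / $37.63 = 26.57 → 27 months.

27 months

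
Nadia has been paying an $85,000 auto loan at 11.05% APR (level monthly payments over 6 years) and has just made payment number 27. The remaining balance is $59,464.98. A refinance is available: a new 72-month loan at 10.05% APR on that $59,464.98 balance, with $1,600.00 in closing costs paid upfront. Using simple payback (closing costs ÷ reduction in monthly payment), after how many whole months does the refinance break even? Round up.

4 months

Current payment = 85,000 × 11.05%/12 / (1 − (1+0.0092083)^−72) = $1,620.07.
Refinanced payment = 59,464.98 × 0.0083750 / (1 − (1+0.0083750)^−72) = $1,103.14.
Monthly savings = $1,620.07 − $1,103.14 = $516.93.
Break-even = $1,600.00 / $516.93 = 3.10 → 4 months.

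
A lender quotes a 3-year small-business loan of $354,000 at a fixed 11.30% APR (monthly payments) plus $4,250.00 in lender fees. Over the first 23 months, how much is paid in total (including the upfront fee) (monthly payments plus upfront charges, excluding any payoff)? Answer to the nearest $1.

$271,967

Monthly rate = 11.3%/12 = 0.0094167; payment = 354,000 × 0.0094167 / (1 − (1+0.0094167)^−36) = $11,639.86.
Total outlay = 23 × $11,639.86 + $4,250.00 = $271,966.78.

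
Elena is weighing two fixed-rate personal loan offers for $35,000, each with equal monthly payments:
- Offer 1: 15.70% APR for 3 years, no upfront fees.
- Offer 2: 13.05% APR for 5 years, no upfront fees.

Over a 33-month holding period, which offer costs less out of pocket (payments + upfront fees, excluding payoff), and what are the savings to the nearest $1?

Offer 2 by $14,126

Offer 1: at 15.70% the monthly rate is 0.0130833, so the payment is 35,000 × 0.0130833 / (1 − 1.0130833^−36) = $1,225.32.
Offer 2: at 13.05% the monthly rate is 0.0108750, so the payment is 35,000 × 0.0108750 / (1 − 1.0108750^−60) = $797.25.
Over 33 months: Offer 1 costs 33 × $1,225.32 = $40,435.56; Offer 2 costs 33 × $797.25 = $26,309.25.
Offer 2 is cheaper by $40,435.56 − $26,309.25 = $14,126.31.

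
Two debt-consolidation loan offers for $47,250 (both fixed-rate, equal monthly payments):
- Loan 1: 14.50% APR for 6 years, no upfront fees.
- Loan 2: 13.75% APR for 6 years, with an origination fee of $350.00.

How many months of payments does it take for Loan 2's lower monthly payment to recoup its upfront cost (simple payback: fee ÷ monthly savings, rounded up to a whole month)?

19 months

Loan 1: monthly rate = 14.5%/12 = 0.0120833; payment = 47,250 × 0.0120833 / (1 − (1+0.0120833)^−72) = $986.32.
Loan 2: monthly rate = 13.75%/12 = 0.0114583; payment = 47,250 × 0.0114583 / (1 − (1+0.0114583)^−72) = $967.31.
Monthly savings = $986.32 − $967.31 = $19.01.
Break-even = $350.00 / $19.01 = 18.41 → 19 months.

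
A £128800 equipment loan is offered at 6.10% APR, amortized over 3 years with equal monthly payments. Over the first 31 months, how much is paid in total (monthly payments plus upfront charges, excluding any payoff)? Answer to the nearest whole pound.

At 6.10% the monthly rate is 0.0050833, so the payment is 128,800 × 0.0050833 / (1 − 1.0050833^−36) = £3,924.18.
Total outlay = 31 × £3,924.18 = £121,649.58.

£121,650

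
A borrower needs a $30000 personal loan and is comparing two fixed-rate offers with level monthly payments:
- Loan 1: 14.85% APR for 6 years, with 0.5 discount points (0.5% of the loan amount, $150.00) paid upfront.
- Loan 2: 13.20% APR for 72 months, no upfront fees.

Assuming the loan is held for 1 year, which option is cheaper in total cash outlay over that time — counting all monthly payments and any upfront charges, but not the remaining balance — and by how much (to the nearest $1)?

Loan 2 by $468

Loan 1: monthly rate = 14.85%/12 = 0.0123750; payment = 30,000 × 0.0123750 / (1 − (1+0.0123750)^−72) = $631.91.
Loan 2: at 13.20% the monthly rate is 0.0110000, so the payment is 30,000 × 0.0110000 / (1 − 1.0110000^−72) = $605.39.
Over 12 months: Loan 1 costs 12 × $631.91 + $150.00 = $7,732.92; Loan 2 costs 12 × $605.39 = $7,264.68.
Loan 2 is cheaper by $7,732.92 − $7,264.68 = $468.24.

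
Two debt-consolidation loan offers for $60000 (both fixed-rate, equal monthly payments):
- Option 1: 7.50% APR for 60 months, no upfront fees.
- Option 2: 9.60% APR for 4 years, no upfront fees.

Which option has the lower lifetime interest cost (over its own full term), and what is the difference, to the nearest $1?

Option 1 by $356

Option 1: at 7.50% the monthly rate is 0.0062500, so the payment is 60,000 × 0.0062500 / (1 − 1.0062500^−60) = $1,202.28.
Total interest on Option 1 = 60 × $1,202.28 − $60,000 = $12,136.80.
Option 2: at 9.60% the monthly rate is 0.0080000, so the payment is 60,000 × 0.0080000 / (1 − 1.0080000^−48) = $1,510.26.
Total interest on Option 2 = 48 × $1,510.26 − $60,000 = $12,492.48.
Option 1 is lower by $355.68.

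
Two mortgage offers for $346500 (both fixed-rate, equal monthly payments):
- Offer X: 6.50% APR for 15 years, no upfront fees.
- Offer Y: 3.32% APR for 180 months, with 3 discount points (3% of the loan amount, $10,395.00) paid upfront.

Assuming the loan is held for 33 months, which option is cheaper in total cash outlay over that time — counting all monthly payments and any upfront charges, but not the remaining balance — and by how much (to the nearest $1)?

Offer Y by $8,476

Offer X: monthly rate = 6.5%/12 = 0.0054167; payment = 346,500 × 0.0054167 / (1 − (1+0.0054167)^−180) = $3,018.39.
Offer Y: monthly rate = 3.32%/12 = 0.0027667; payment = 346,500 × 0.0027667 / (1 − (1+0.0027667)^−180) = $2,446.55.
Over 33 months: Offer X costs 33 × $3,018.39 = $99,606.87; Offer Y costs 33 × $2,446.55 + $10,395.00 = $91,131.15.
Offer Y is cheaper by $99,606.87 − $91,131.15 = $8,475.72.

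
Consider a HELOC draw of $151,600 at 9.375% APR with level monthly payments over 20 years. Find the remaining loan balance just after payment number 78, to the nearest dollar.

With monthly rate i = 9.375%/12 = 0.0078125, the balance after k of n payments is P · [(1+i)^n − (1+i)^k] / [(1+i)^n − 1].
(1+0.0078125)^240 = 6.47347919 and (1+0.0078125)^78 = 1.83493114, so the balance is 151,600 × (6.47347919 − 1.83493114) / (6.47347919 − 1) = $128,474.75.

$128,475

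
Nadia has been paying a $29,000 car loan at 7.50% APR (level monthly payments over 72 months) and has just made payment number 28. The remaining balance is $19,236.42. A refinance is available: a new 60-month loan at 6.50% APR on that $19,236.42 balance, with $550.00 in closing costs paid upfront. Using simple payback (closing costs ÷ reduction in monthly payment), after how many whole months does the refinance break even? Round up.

5 months

Current payment = 29,000 × 7.5%/12 / (1 − (1+0.0062500)^−72) = $501.41.
Refinanced payment = 19,236.42 × 0.0054167 / (1 − (1+0.0054167)^−60) = $376.38.
Monthly savings = $501.41 − $376.38 = $125.03.
Break-even = $550.00 / $125.03 = 4.40 → 5 months.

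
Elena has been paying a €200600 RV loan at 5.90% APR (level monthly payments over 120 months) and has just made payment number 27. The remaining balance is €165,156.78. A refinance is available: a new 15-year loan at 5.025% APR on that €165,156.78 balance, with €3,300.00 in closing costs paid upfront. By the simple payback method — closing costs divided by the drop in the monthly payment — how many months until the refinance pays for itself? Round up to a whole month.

Current payment = 200,600 × 5.9%/12 / (1 − (1+0.0049167)^−120) = €2,217.01.
Refinanced payment = 165,156.78 × 0.0041875 / (1 − (1+0.0041875)^−180) = €1,308.20.
Monthly savings = €2,217.01 − €1,308.20 = €908.81.
Break-even = €3,300.00 / €908.81 = 3.63 → 4 months.

4 months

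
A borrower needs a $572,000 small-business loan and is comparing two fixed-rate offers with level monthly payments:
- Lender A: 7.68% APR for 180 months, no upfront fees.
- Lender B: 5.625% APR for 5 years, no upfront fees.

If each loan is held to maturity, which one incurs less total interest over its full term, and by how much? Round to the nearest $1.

Lender A: monthly rate = 7.68%/12 = 0.0064000; payment = 572,000 × 0.0064000 / (1 − (1+0.0064000)^−180) = $5,361.19.
Total interest on Lender A = 180 × $5,361.19 − $572,000 = $393,014.20.
Lender B: at 5.625% the monthly rate is 0.0046875, so the payment is 572,000 × 0.0046875 / (1 − 1.0046875^−60) = $10,958.90.
Total interest on Lender B = 60 × $10,958.90 − $572,000 = $85,534.00.
Lender B is lower by $307,480.20.

Lender B by $307,480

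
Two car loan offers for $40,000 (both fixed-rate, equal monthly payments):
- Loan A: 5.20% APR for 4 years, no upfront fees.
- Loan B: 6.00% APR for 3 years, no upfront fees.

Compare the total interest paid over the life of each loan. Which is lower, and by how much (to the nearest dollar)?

Loan A: at 5.20% the monthly rate is 0.0043333, so the payment is 40,000 × 0.0043333 / (1 − 1.0043333^−48) = $924.80.
Total interest on Loan A = 48 × $924.80 − $40,000 = $4,390.40.
Loan B: at 6.00% the monthly rate is 0.0050000, so the payment is 40,000 × 0.0050000 / (1 − 1.0050000^−36) = $1,216.88.
Total interest on Loan B = 36 × $1,216.88 − $40,000 = $3,807.68.
Loan B is lower by $582.72.

Loan B by $583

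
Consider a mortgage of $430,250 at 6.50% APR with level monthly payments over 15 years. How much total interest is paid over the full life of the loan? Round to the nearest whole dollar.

$244,379

At 6.50% the monthly rate is 0.0054167, so the payment is 430,250 × 0.0054167 / (1 − 1.0054167^−180) = $3,747.94.
Total paid = 180 × $3,747.94 = $674,629.20; interest = $674,629.20 − $430,250 = $244,379.20.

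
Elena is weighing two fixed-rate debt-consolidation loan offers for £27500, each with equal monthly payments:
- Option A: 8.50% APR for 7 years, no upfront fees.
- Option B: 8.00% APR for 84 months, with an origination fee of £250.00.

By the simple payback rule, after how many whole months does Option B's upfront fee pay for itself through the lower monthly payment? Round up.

37 months

Option A: monthly rate = 8.5%/12 = 0.0070833; payment = 27,500 × 0.0070833 / (1 − (1+0.0070833)^−84) = £435.50.
Option B: monthly rate = 8%/12 = 0.0066667; payment = 27,500 × 0.0066667 / (1 − (1+0.0066667)^−84) = £428.62.
Monthly savings = £435.50 − £428.62 = £6.88.
Break-even = £250.00 / £6.88 = 36.34 → 37 months.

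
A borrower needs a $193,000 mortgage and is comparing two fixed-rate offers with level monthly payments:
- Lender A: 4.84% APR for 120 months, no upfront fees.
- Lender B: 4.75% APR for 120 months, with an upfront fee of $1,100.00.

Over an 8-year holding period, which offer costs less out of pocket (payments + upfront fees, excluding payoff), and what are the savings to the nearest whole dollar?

Lender A: monthly rate = 4.84%/12 = 0.0040333; payment = 193,000 × 0.0040333 / (1 − (1+0.0040333)^−120) = $2,032.00.
Lender B: at 4.75% the monthly rate is 0.0039583, so the payment is 193,000 × 0.0039583 / (1 − 1.0039583^−120) = $2,023.56.
Over 96 months: Lender A costs 96 × $2,032.00 = $195,072.00; Lender B costs 96 × $2,023.56 + $1,100.00 = $195,361.76.
Lender A is cheaper by $195,361.76 − $195,072.00 = $289.76.

Lender A by $290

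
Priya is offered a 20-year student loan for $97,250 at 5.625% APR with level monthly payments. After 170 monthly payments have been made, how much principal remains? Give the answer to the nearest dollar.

With monthly rate i = 5.625%/12 = 0.0046875, the balance after k of n payments is P · [(1+i)^n − (1+i)^k] / [(1+i)^n − 1].
(1+0.0046875)^240 = 3.07213111 and (1+0.0046875)^170 = 2.21447010, so the balance is 97,250 × (3.07213111 − 2.21447010) / (3.07213111 − 1) = $40,252.05.

$40,252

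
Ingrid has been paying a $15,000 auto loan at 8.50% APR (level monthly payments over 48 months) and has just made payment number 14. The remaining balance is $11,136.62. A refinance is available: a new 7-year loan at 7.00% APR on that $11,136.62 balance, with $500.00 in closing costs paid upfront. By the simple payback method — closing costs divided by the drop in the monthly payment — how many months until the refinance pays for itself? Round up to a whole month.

3 months

Current payment = 15,000 × 8.5%/12 / (1 − (1+0.0070833)^−48) = $369.72.
Refinanced payment = 11,136.62 × 0.0058333 / (1 − (1+0.0058333)^−84) = $168.08.
Monthly savings = $369.72 − $168.08 = $201.64.
Break-even = $500.00 / $201.64 = 2.48 → 3 months.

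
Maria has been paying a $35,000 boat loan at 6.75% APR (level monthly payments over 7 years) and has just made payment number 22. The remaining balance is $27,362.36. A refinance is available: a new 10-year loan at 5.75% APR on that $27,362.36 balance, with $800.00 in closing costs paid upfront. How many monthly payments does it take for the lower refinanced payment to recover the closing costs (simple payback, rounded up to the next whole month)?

Current payment = 35,000 × 6.75%/12 / (1 − (1+0.0056250)^−84) = $523.98.
Refinanced payment = 27,362.36 × 0.0047917 / (1 − (1+0.0047917)^−120) = $300.35.
Monthly savings = $523.98 − $300.35 = $223.63.
Break-even = $800.00 / $223.63 = 3.58 → 4 months.

4 months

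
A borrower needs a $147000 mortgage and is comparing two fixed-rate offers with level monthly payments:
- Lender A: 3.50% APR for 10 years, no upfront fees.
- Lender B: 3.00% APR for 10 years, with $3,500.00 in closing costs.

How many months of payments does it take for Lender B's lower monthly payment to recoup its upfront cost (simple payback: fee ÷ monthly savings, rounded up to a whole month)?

Lender A: monthly rate = 3.5%/12 = 0.0029167; payment = 147,000 × 0.0029167 / (1 − (1+0.0029167)^−120) = $1,453.62.
Lender B: at 3.00% the monthly rate is 0.0025000, so the payment is 147,000 × 0.0025000 / (1 − 1.0025000^−120) = $1,419.44.
Monthly savings = $1,453.62 − $1,419.44 = $34.18.
Break-even = $3,500.00 / $34.18 = 102.40 → 103 months.

103 months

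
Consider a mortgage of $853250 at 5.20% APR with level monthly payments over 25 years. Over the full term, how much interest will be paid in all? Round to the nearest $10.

$673,130

At 5.20% the monthly rate is 0.0043333, so the payment is 853,250 × 0.0043333 / (1 − 1.0043333^−300) = $5,087.94.
Total paid = 300 × $5,087.94 = $1,526,382.00; interest = $1,526,382.00 − $853,250 = $673,132.00.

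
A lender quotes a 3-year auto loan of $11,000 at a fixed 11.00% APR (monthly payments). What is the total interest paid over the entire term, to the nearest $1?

Monthly rate = 11%/12 = 0.0091667; payment = 11,000 × 0.0091667 / (1 − (1+0.0091667)^−36) = $360.13.
Total paid = 36 × $360.13 = $12,964.68; interest = $12,964.68 − $11,000 = $1,964.68.

$1,965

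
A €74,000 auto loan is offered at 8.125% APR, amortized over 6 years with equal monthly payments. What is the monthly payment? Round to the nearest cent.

Monthly rate = 8.125%/12 = 0.0067708; payment = 74,000 × 0.0067708 / (1 − (1+0.0067708)^−72) = €1,301.98.

€1,301.98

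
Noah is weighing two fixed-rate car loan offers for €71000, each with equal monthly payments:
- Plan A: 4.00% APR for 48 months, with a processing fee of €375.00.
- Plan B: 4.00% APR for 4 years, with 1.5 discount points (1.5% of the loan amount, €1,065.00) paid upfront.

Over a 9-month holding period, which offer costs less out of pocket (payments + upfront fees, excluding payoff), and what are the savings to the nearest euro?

Plan A: at 4.00% the monthly rate is 0.0033333, so the payment is 71,000 × 0.0033333 / (1 − 1.0033333^−48) = €1,603.11.
Plan B: at 4.00% the monthly rate is 0.0033333, so the payment is 71,000 × 0.0033333 / (1 − 1.0033333^−48) = €1,603.11.
Over 9 months: Plan A costs 9 × €1,603.11 + €375.00 = €14,802.99; Plan B costs 9 × €1,603.11 + €1,065.00 = €15,492.99.
Plan A is cheaper by €15,492.99 − €14,802.99 = €690.00.

Plan A by €690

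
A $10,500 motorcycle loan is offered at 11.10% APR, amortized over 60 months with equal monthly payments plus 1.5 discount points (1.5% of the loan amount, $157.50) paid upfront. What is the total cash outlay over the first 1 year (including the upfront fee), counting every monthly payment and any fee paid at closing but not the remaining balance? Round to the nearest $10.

$2,900

At 11.10% the monthly rate is 0.0092500, so the payment is 10,500 × 0.0092500 / (1 − 1.0092500^−60) = $228.82.
Total outlay = 12 × $228.82 + $157.50 = $2,903.34.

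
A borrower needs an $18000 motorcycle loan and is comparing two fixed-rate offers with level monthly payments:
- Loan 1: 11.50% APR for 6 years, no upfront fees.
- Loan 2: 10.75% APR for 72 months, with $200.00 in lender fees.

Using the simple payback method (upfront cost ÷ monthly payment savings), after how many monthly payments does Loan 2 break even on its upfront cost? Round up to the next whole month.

Loan 1: monthly rate = 11.5%/12 = 0.0095833; payment = 18,000 × 0.0095833 / (1 − (1+0.0095833)^−72) = $347.24.
Loan 2: monthly rate = 10.75%/12 = 0.0089583; payment = 18,000 × 0.0089583 / (1 − (1+0.0089583)^−72) = $340.31.
Monthly savings = $347.24 − $340.31 = $6.93.
Break-even = $200.00 / $6.93 = 28.86 → 29 months.

29 months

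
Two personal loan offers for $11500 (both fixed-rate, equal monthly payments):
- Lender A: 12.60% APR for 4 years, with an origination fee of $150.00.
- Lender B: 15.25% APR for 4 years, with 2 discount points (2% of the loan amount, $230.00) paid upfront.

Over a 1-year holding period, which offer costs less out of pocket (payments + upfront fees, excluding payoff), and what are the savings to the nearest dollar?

Lender A by $263

Lender A: monthly rate = 12.6%/12 = 0.0105000; payment = 11,500 × 0.0105000 / (1 − (1+0.0105000)^−48) = $306.24.
Lender B: at 15.25% the monthly rate is 0.0127083, so the payment is 11,500 × 0.0127083 / (1 − 1.0127083^−48) = $321.51.
Over 12 months: Lender A costs 12 × $306.24 + $150.00 = $3,824.88; Lender B costs 12 × $321.51 + $230.00 = $4,088.12.
Lender A is cheaper by $4,088.12 − $3,824.88 = $263.24.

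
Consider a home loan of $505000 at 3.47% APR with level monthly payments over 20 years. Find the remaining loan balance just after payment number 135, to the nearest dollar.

$264,194

With monthly rate i = 3.47%/12 = 0.0028917, the balance after k of n payments is P · [(1+i)^n − (1+i)^k] / [(1+i)^n − 1].
(1+0.0028917)^240 = 1.99970270 and (1+0.0028917)^135 = 1.47670266, so the balance is 505,000 × (1.99970270 − 1.47670266) / (1.99970270 − 1) = $264,193.57.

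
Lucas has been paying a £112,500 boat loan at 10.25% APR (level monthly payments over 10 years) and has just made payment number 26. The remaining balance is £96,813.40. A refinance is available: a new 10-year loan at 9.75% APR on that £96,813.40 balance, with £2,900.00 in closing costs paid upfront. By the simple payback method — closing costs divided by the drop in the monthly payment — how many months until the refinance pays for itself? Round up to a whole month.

Current payment = 112,500 × 10.25%/12 / (1 − (1+0.0085417)^−120) = £1,502.31.
Refinanced payment = 96,813.40 × 0.0081250 / (1 − (1+0.0081250)^−120) = £1,266.03.
Monthly savings = £1,502.31 − £1,266.03 = £236.28.
Break-even = £2,900.00 / £236.28 = 12.27 → 13 months.

13 months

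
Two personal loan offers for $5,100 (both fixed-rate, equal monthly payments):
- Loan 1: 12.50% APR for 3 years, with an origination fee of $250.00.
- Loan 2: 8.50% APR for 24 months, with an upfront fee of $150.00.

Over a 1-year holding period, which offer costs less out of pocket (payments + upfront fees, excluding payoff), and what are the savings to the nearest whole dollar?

Loan 1: at 12.50% the monthly rate is 0.0104167, so the payment is 5,100 × 0.0104167 / (1 − 1.0104167^−36) = $170.61.
Loan 2: at 8.50% the monthly rate is 0.0070833, so the payment is 5,100 × 0.0070833 / (1 − 1.0070833^−24) = $231.82.
Over 12 months: Loan 1 costs 12 × $170.61 + $250.00 = $2,297.32; Loan 2 costs 12 × $231.82 + $150.00 = $2,931.84.
Loan 1 is cheaper by $2,931.84 − $2,297.32 = $634.52.

Loan 1 by $635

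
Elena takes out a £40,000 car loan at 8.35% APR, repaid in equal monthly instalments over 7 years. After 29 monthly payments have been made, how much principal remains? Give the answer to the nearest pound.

£28,729

With monthly rate i = 8.35%/12 = 0.0069583, the balance after k of n payments is P · [(1+i)^n − (1+i)^k] / [(1+i)^n − 1].
(1+0.0069583)^84 = 1.79046580 and (1+0.0069583)^29 = 1.22273829, so the balance is 40,000 × (1.79046580 − 1.22273829) / (1.79046580 − 1) = £28,728.76.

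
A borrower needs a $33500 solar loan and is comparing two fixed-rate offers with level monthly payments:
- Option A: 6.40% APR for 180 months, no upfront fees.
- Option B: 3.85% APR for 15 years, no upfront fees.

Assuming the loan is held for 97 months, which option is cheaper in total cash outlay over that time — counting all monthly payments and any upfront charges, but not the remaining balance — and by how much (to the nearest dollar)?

Option A: monthly rate = 6.4%/12 = 0.0053333; payment = 33,500 × 0.0053333 / (1 − (1+0.0053333)^−180) = $289.98.
Option B: at 3.85% the monthly rate is 0.0032083, so the payment is 33,500 × 0.0032083 / (1 − 1.0032083^−180) = $245.28.
Over 97 months: Option A costs 97 × $289.98 = $28,128.06; Option B costs 97 × $245.28 = $23,792.16.
Option B is cheaper by $28,128.06 − $23,792.16 = $4,335.90.

Option B by $4,336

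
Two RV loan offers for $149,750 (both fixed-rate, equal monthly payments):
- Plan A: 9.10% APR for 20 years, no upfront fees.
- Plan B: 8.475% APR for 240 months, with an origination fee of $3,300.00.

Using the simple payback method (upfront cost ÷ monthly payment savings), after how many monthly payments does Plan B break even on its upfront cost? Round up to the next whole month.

56 months

Plan A: monthly rate = 9.1%/12 = 0.0075833; payment = 149,750 × 0.0075833 / (1 − (1+0.0075833)^−240) = $1,356.99.
Plan B: monthly rate = 8.475%/12 = 0.0070625; payment = 149,750 × 0.0070625 / (1 − (1+0.0070625)^−240) = $1,297.20.
Monthly savings = $1,356.99 − $1,297.20 = $59.79.
Break-even = $3,300.00 / $59.79 = 55.19 → 56 months.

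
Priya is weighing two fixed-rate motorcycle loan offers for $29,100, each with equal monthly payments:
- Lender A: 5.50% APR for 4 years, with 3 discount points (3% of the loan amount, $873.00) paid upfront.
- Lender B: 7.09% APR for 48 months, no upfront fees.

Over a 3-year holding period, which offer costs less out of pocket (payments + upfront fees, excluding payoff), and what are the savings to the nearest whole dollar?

Lender B by $107

Lender A: at 5.50% the monthly rate is 0.0045833, so the payment is 29,100 × 0.0045833 / (1 − 1.0045833^−48) = $676.76.
Lender B: at 7.09% the monthly rate is 0.0059083, so the payment is 29,100 × 0.0059083 / (1 − 1.0059083^−48) = $698.05.
Over 36 months: Lender A costs 36 × $676.76 + $873.00 = $25,236.36; Lender B costs 36 × $698.05 = $25,129.80.
Lender B is cheaper by $25,236.36 − $25,129.80 = $106.56.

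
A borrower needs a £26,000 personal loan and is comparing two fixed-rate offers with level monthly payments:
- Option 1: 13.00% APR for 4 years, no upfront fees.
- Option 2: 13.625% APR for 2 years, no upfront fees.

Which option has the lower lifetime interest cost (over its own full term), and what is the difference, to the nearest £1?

Option 1: monthly rate = 13%/12 = 0.0108333; payment = 26,000 × 0.0108333 / (1 − (1+0.0108333)^−48) = £697.51.
Total interest on Option 1 = 48 × £697.51 − £26,000 = £7,480.48.
Option 2: monthly rate = 13.625%/12 = 0.0113542; payment = 26,000 × 0.0113542 / (1 − (1+0.0113542)^−24) = £1,243.73.
Total interest on Option 2 = 24 × £1,243.73 − £26,000 = £3,849.52.
Option 2 is lower by £3,630.96.

Option 2 by £3,631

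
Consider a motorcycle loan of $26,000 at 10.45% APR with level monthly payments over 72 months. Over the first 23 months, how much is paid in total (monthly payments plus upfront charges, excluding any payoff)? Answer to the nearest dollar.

$11,215

Monthly rate = 10.45%/12 = 0.0087083; payment = 26,000 × 0.0087083 / (1 − (1+0.0087083)^−72) = $487.59.
Total outlay = 23 × $487.59 = $11,214.57.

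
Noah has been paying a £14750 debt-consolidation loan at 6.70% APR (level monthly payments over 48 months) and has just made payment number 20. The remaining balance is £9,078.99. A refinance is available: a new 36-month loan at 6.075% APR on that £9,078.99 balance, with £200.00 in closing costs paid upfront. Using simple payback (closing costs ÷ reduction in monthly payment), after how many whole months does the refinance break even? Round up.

3 months

Current payment = 14,750 × 6.7%/12 / (1 − (1+0.0055833)^−48) = £351.16.
Refinanced payment = 9,078.99 × 0.0050625 / (1 − (1+0.0050625)^−36) = £276.51.
Monthly savings = £351.16 − £276.51 = £74.65.
Break-even = £200.00 / £74.65 = 2.68 → 3 months.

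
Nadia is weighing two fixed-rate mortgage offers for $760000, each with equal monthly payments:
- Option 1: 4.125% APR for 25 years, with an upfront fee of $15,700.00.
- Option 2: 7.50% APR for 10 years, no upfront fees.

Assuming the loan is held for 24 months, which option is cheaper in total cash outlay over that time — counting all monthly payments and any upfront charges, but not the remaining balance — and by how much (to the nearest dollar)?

Option 1: monthly rate = 4.125%/12 = 0.0034375; payment = 760,000 × 0.0034375 / (1 − (1+0.0034375)^−300) = $4,064.20.
Option 2: at 7.50% the monthly rate is 0.0062500, so the payment is 760,000 × 0.0062500 / (1 − 1.0062500^−120) = $9,021.33.
Over 24 months: Option 1 costs 24 × $4,064.20 + $15,700.00 = $113,240.80; Option 2 costs 24 × $9,021.33 = $216,511.92.
Option 1 is cheaper by $216,511.92 − $113,240.80 = $103,271.12.

Option 1 by $103,271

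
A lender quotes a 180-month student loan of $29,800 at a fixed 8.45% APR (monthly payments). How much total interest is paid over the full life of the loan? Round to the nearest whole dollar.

$22,864

Monthly rate = 8.45%/12 = 0.0070417; payment = 29,800 × 0.0070417 / (1 − (1+0.0070417)^−180) = $292.58.
Total paid = 180 × $292.58 = $52,664.40; interest = $52,664.40 − $29,800 = $22,864.40.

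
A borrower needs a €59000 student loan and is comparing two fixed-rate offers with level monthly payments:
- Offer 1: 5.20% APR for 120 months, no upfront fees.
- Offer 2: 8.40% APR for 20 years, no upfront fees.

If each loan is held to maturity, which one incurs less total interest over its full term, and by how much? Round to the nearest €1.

Offer 1 by €46,201

Offer 1: at 5.20% the monthly rate is 0.0043333, so the payment is 59,000 × 0.0043333 / (1 − 1.0043333^−120) = €631.57.
Total interest on Offer 1 = 120 × €631.57 − €59,000 = €16,788.40.
Offer 2: at 8.40% the monthly rate is 0.0070000, so the payment is 59,000 × 0.0070000 / (1 − 1.0070000^−240) = €508.29.
Total interest on Offer 2 = 240 × €508.29 − €59,000 = €62,989.60.
Offer 1 is lower by €46,201.20.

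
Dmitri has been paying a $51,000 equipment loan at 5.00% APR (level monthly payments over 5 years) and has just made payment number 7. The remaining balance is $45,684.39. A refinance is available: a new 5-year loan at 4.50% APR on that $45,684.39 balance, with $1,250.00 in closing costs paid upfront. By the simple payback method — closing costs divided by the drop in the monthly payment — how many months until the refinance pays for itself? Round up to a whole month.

12 months

Current payment = 51,000 × 5%/12 / (1 − (1+0.0041667)^−60) = $962.43.
Refinanced payment = 45,684.39 × 0.0037500 / (1 − (1+0.0037500)^−60) = $851.69.
Monthly savings = $962.43 − $851.69 = $110.74.
Break-even = $1,250.00 / $110.74 = 11.29 → 12 months.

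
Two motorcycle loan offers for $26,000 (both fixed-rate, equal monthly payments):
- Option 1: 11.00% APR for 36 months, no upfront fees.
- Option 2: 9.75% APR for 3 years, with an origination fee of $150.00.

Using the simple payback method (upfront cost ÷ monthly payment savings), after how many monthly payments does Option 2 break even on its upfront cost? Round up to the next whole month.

10 months

Option 1: monthly rate = 11%/12 = 0.0091667; payment = 26,000 × 0.0091667 / (1 − (1+0.0091667)^−36) = $851.21.
Option 2: at 9.75% the monthly rate is 0.0081250, so the payment is 26,000 × 0.0081250 / (1 − 1.0081250^−36) = $835.90.
Monthly savings = $851.21 − $835.90 = $15.31.
Break-even = $150.00 / $15.31 = 9.80 → 10 months.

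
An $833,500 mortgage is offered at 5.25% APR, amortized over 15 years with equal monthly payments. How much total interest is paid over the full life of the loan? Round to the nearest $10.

Monthly rate = 5.25%/12 = 0.0043750; payment = 833,500 × 0.0043750 / (1 − (1+0.0043750)^−180) = $6,700.32.
Total paid = 180 × $6,700.32 = $1,206,057.60; interest = $1,206,057.60 − $833,500 = $372,557.60.

$372,560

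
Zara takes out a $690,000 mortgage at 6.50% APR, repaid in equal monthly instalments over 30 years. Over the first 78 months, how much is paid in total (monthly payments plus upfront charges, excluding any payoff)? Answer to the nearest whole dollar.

At 6.50% the monthly rate is 0.0054167, so the payment is 690,000 × 0.0054167 / (1 − 1.0054167^−360) = $4,361.27.
Total outlay = 78 × $4,361.27 = $340,179.06.

$340,179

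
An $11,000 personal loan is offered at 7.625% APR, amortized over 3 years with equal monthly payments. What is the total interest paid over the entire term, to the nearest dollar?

At 7.625% the monthly rate is 0.0063542, so the payment is 11,000 × 0.0063542 / (1 − 1.0063542^−36) = $342.80.
Total paid = 36 × $342.80 = $12,340.80; interest = $12,340.80 − $11,000 = $1,340.80.

$1,341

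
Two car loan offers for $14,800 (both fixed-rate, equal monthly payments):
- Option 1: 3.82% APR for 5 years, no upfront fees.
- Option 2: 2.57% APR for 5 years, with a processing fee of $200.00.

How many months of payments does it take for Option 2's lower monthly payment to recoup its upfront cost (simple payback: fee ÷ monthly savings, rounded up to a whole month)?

25 months

Option 1: monthly rate = 3.82%/12 = 0.0031833; payment = 14,800 × 0.0031833 / (1 − (1+0.0031833)^−60) = $271.36.
Option 2: monthly rate = 2.57%/12 = 0.0021417; payment = 14,800 × 0.0021417 / (1 − (1+0.0021417)^−60) = $263.12.
Monthly savings = $271.36 − $263.12 = $8.24.
Break-even = $200.00 / $8.24 = 24.27 → 25 months.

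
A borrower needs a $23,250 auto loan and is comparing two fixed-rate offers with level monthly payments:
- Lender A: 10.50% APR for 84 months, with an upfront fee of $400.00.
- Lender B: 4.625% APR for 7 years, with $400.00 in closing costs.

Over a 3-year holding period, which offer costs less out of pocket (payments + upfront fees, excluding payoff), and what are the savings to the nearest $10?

Lender A: at 10.50% the monthly rate is 0.0087500, so the payment is 23,250 × 0.0087500 / (1 − 1.0087500^−84) = $392.01.
Lender B: at 4.625% the monthly rate is 0.0038542, so the payment is 23,250 × 0.0038542 / (1 − 1.0038542^−84) = $324.53.
Over 36 months: Lender A costs 36 × $392.01 + $400.00 = $14,512.36; Lender B costs 36 × $324.53 + $400.00 = $12,083.08.
Lender B is cheaper by $14,512.36 − $12,083.08 = $2,429.28.

Lender B by $2,430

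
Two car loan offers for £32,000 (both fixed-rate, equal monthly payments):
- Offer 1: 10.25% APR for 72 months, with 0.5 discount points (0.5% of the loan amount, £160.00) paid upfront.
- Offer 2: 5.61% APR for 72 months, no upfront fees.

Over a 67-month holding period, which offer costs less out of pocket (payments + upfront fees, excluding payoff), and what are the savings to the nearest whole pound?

Offer 2 by £5,011

Offer 1: monthly rate = 10.25%/12 = 0.0085417; payment = 32,000 × 0.0085417 / (1 − (1+0.0085417)^−72) = £596.87.
Offer 2: at 5.61% the monthly rate is 0.0046750, so the payment is 32,000 × 0.0046750 / (1 − 1.0046750^−72) = £524.46.
Over 67 months: Offer 1 costs 67 × £596.87 + £160.00 = £40,150.29; Offer 2 costs 67 × £524.46 = £35,138.82.
Offer 2 is cheaper by £40,150.29 − £35,138.82 = £5,011.47.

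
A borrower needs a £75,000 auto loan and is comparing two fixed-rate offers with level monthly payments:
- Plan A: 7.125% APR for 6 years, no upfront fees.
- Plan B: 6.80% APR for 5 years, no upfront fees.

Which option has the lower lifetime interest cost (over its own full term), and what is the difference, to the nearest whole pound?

Plan B by £3,708

Plan A: monthly rate = 7.125%/12 = 0.0059375; payment = 75,000 × 0.0059375 / (1 − (1+0.0059375)^−72) = £1,283.18.
Total interest on Plan A = 72 × £1,283.18 − £75,000 = £17,388.96.
Plan B: at 6.80% the monthly rate is 0.0056667, so the payment is 75,000 × 0.0056667 / (1 − 1.0056667^−60) = £1,478.02.
Total interest on Plan B = 60 × £1,478.02 − £75,000 = £13,681.20.
Plan B is lower by £3,707.76.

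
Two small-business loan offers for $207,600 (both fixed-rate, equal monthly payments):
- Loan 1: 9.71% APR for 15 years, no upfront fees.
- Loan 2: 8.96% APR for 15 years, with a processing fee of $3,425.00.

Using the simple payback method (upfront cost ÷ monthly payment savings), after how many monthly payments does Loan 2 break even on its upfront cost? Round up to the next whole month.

Loan 1: at 9.71% the monthly rate is 0.0080917, so the payment is 207,600 × 0.0080917 / (1 − 1.0080917^−180) = $2,194.19.
Loan 2: at 8.96% the monthly rate is 0.0074667, so the payment is 207,600 × 0.0074667 / (1 − 1.0074667^−180) = $2,100.68.
Monthly savings = $2,194.19 − $2,100.68 = $93.51.
Break-even = $3,425.00 / $93.51 = 36.63 → 37 months.

37 months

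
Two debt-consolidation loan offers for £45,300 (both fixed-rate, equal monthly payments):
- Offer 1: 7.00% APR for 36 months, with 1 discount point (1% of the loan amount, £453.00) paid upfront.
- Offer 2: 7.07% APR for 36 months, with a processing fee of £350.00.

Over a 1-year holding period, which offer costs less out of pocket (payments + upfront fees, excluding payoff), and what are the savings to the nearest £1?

Offer 1: at 7.00% the monthly rate is 0.0058333, so the payment is 45,300 × 0.0058333 / (1 − 1.0058333^−36) = £1,398.73.
Offer 2: monthly rate = 7.07%/12 = 0.0058917; payment = 45,300 × 0.0058917 / (1 − (1+0.0058917)^−36) = £1,400.18.
Over 12 months: Offer 1 costs 12 × £1,398.73 + £453.00 = £17,237.76; Offer 2 costs 12 × £1,400.18 + £350.00 = £17,152.16.
Offer 2 is cheaper by £17,237.76 − £17,152.16 = £85.60.

Offer 2 by £86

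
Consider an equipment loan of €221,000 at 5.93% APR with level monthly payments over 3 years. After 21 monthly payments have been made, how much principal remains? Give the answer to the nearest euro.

€96,870

With monthly rate i = 5.93%/12 = 0.0049417, the balance after k of n payments is P · [(1+i)^n − (1+i)^k] / [(1+i)^n − 1].
(1+0.0049417)^36 = 1.19418254 and (1+0.0049417)^21 = 1.10906734, so the balance is 221,000 × (1.19418254 − 1.10906734) / (1.19418254 − 1) = €96,869.98.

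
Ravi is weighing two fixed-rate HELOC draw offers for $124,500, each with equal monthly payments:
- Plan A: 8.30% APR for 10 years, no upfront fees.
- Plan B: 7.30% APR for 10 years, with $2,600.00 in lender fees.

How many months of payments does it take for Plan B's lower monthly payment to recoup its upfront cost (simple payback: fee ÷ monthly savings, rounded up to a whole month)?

40 months

Plan A: at 8.30% the monthly rate is 0.0069167, so the payment is 124,500 × 0.0069167 / (1 − 1.0069167^−120) = $1,530.34.
Plan B: at 7.30% the monthly rate is 0.0060833, so the payment is 124,500 × 0.0060833 / (1 − 1.0060833^−120) = $1,464.87.
Monthly savings = $1,530.34 − $1,464.87 = $65.47.
Break-even = $2,600.00 / $65.47 = 39.71 → 40 months.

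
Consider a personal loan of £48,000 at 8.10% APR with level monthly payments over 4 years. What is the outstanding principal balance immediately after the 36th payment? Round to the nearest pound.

With monthly rate i = 8.1%/12 = 0.0067500, the balance after k of n payments is P · [(1+i)^n − (1+i)^k] / [(1+i)^n − 1].
(1+0.0067500)^48 = 1.38114297 and (1+0.0067500)^36 = 1.27402802, so the balance is 48,000 × (1.38114297 − 1.27402802) / (1.38114297 − 1) = £13,489.74.

£13,490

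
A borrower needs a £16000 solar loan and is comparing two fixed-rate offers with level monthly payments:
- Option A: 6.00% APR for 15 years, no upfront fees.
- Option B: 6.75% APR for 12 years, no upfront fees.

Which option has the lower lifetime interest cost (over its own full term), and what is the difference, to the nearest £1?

Option B by £915

Option A: monthly rate = 6%/12 = 0.0050000; payment = 16,000 × 0.0050000 / (1 − (1+0.0050000)^−180) = £135.02.
Total interest on Option A = 180 × £135.02 − £16,000 = £8,303.60.
Option B: monthly rate = 6.75%/12 = 0.0056250; payment = 16,000 × 0.0056250 / (1 − (1+0.0056250)^−144) = £162.42.
Total interest on Option B = 144 × £162.42 − £16,000 = £7,388.48.
Option B is lower by £915.12.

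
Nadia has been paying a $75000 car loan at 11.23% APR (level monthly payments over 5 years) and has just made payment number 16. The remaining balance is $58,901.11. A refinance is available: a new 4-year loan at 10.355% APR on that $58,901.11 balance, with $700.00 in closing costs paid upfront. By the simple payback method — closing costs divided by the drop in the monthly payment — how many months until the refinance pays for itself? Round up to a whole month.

Current payment = 75,000 × 11.23%/12 / (1 − (1+0.0093583)^−60) = $1,639.30.
Refinanced payment = 58,901.11 × 0.0086292 / (1 − (1+0.0086292)^−48) = $1,503.95.
Monthly savings = $1,639.30 − $1,503.95 = $135.35.
Break-even = $700.00 / $135.35 = 5.17 → 6 months.

6 months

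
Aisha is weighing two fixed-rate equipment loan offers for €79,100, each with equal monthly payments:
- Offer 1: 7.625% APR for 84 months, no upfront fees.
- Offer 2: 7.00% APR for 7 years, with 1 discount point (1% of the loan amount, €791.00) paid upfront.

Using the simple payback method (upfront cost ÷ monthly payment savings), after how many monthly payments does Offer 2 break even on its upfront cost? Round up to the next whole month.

33 months

Offer 1: monthly rate = 7.625%/12 = 0.0063542; payment = 79,100 × 0.0063542 / (1 − (1+0.0063542)^−84) = €1,218.14.
Offer 2: monthly rate = 7%/12 = 0.0058333; payment = 79,100 × 0.0058333 / (1 − (1+0.0058333)^−84) = €1,193.83.
Monthly savings = €1,218.14 − €1,193.83 = €24.31.
Break-even = €791.00 / €24.31 = 32.54 → 33 months.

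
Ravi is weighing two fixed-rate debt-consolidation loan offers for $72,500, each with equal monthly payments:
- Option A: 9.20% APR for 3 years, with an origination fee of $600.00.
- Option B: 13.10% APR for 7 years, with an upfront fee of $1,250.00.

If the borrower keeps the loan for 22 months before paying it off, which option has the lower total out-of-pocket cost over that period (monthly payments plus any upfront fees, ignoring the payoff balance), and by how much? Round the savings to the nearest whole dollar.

Option B by $21,116

Option A: monthly rate = 9.2%/12 = 0.0076667; payment = 72,500 × 0.0076667 / (1 − (1+0.0076667)^−36) = $2,312.24.
Option B: monthly rate = 13.1%/12 = 0.0109167; payment = 72,500 × 0.0109167 / (1 − (1+0.0109167)^−84) = $1,322.86.
Over 22 months: Option A costs 22 × $2,312.24 + $600.00 = $51,469.28; Option B costs 22 × $1,322.86 + $1,250.00 = $30,352.92.
Option B is cheaper by $51,469.28 − $30,352.92 = $21,116.36.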